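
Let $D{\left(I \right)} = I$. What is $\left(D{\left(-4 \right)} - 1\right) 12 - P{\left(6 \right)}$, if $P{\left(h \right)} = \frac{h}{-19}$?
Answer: $- \frac{1134}{19} \approx -59.684$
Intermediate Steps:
$P{\left(h \right)} = - \frac{h}{19}$ ($P{\left(h \right)} = h \left(- \frac{1}{19}\right) = - \frac{h}{19}$)
$\left(D{\left(-4 \right)} - 1\right) 12 - P{\left(6 \right)} = \left(-4 - 1\right) 12 - \left(- \frac{1}{19}\right) 6 = \left(-5\right) 12 - - \frac{6}{19} = -60 + \frac{6}{19} = - \frac{1134}{19}$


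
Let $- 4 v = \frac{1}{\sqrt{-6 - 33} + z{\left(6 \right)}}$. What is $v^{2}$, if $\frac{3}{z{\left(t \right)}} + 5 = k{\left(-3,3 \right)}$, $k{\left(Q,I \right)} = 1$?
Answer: $\frac{i}{3 \left(- 205 i + 8 \sqrt{39}\right)} \approx -0.0015349 + 0.00037406 i$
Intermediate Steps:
$z{\left(t \right)} = - \frac{3}{4}$ ($z{\left(t \right)} = \frac{3}{-5 + 1} = \frac{3}{-4} = 3 \left(- \frac{1}{4}\right) = - \frac{3}{4}$)
$v = - \frac{1}{4 \left(- \frac{3}{4} + i \sqrt{39}\right)}$ ($v = - \frac{1}{4 \left(\sqrt{-6 - 33} - \frac{3}{4}\right)} = - \frac{1}{4 \left(\sqrt{-39} - \frac{3}{4}\right)} = - \frac{1}{4 \left(i \sqrt{39} - \frac{3}{4}\right)} = - \frac{1}{4 \left(- \frac{3}{4} + i \sqrt{39}\right)} \approx 0.0047393 + 0.039463 i$)
$v^{2} = \left(\frac{i}{3 i + 4 \sqrt{39}}\right)^{2} = - \frac{1}{\left(3 i + 4 \sqrt{39}\right)^{2}}$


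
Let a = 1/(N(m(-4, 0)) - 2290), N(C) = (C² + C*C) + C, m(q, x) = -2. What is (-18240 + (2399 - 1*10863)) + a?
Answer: -60991937/2284 ≈ -26704.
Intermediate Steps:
N(C) = C + 2*C² (N(C) = (C² + C²) + C = 2*C² + C = C + 2*C²)
a = -1/2284 (a = 1/(-2*(1 + 2*(-2)) - 2290) = 1/(-2*(1 - 4) - 2290) = 1/(-2*(-3) - 2290) = 1/(6 - 2290) = 1/(-2284) = -1/2284 ≈ -0.00043783)
(-18240 + (2399 - 1*10863)) + a = (-18240 + (2399 - 1*10863)) - 1/2284 = (-18240 + (2399 - 10863)) - 1/2284 = (-18240 - 8464) - 1/2284 = -26704 - 1/2284 = -60991937/2284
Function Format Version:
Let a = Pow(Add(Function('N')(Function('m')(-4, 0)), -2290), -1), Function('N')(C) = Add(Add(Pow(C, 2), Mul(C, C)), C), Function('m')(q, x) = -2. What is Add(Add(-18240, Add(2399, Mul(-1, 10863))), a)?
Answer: Rational(-60991937, 2284) ≈ -26704.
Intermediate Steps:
Function('N')(C) = Add(C, Mul(2, Pow(C, 2))) (Function('N')(C) = Add(Add(Pow(C, 2), Pow(C, 2)), C) = Add(Mul(2, Pow(C, 2)), C) = Add(C, Mul(2, Pow(C, 2))))
a = Rational(-1, 2284) (a = Pow(Add(Mul(-2, Add(1, Mul(2, -2))), -2290), -1) = Pow(Add(Mul(-2, Add(1, -4)), -2290), -1) = Pow(Add(Mul(-2, -3), -2290), -1) = Pow(Add(6, -2290), -1) = Pow(-2284, -1) = Rational(-1, 2284) ≈ -0.00043783)
Add(Add(-18240, Add(2399, Mul(-1, 10863))), a) = Add(Add(-18240, Add(2399, Mul(-1, 10863))), Rational(-1, 2284)) = Add(Add(-18240, Add(2399, -10863)), Rational(-1, 2284)) = Add(Add(-18240, -8464), Rational(-1, 2284)) = Add(-26704, Rational(-1, 2284)) = Rational(-60991937, 2284)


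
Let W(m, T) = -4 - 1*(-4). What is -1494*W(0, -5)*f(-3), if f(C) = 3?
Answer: 0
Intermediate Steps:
W(m, T) = 0 (W(m, T) = -4 + 4 = 0)
-1494*W(0, -5)*f(-3) = -0*3 = -1494*0 = 0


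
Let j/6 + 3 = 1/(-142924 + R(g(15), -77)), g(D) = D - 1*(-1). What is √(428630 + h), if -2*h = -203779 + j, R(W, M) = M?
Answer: √4821746234938014/95334 ≈ 728.37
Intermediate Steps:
g(D) = 1 + D (g(D) = D + 1 = 1 + D)
j = -858008/47667 (j = -18 + 6/(-142924 - 77) = -18 + 6/(-143001) = -18 + 6*(-1/143001) = -18 - 2/47667 = -858008/47667 ≈ -18.000)
h = 9714391601/95334 (h = -(-203779 - 858008/47667)/2 = -½*(-9714391601/47667) = 9714391601/95334 ≈ 1.0190e+5)
√(428630 + h) = √(428630 + 9714391601/95334) = √(50577404021/95334) = √4821746234938014/95334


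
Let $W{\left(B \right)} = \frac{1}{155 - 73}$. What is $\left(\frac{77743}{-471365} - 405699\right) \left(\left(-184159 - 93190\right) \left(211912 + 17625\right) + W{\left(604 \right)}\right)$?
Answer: $\frac{2434841789234511224867}{94273} \approx 2.5828 \cdot 10^{16}$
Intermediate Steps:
$W{\left(B \right)} = \frac{1}{82}$
$\left(\frac{77743}{-471365} - 405699\right) \left(\left(-184159 - 93190\right) \left(211912 + 17625\right) + W{\left(604 \right)}\right) = \left(\frac{77743}{-471365} - 405699\right) \left(\left(-184159 - 93190\right) \left(211912 + 17625\right) + \frac{1}{82}\right) = \left(77743 \left(- \frac{1}{471365}\right) - 405699\right) \left(\left(-277349\right) 229537 + \frac{1}{82}\right) = \left(- \frac{77743}{471365} - 405699\right) \left(-63661857413 + \frac{1}{82}\right) = \left(- \frac{191232386878}{471365}\right) \left(- \frac{5220272307865}{82}\right) = \frac{2434841789234511224867}{94273}$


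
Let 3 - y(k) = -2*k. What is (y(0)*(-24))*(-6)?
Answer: 432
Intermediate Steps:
y(k) = 3 + 2*k (y(k) = 3 - (-2)*k = 3 + 2*k)
(y(0)*(-24))*(-6) = ((3 + 2*0)*(-24))*(-6) = ((3 + 0)*(-24))*(-6) = (3*(-24))*(-6) = -72*(-6) = 432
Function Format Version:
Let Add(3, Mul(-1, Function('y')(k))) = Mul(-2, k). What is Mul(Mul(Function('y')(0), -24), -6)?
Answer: 432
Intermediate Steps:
Function('y')(k) = Add(3, Mul(2, k)) (Function('y')(k) = Add(3, Mul(-1, Mul(-2, k))) = Add(3, Mul(2, k)))
Mul(Mul(Function('y')(0), -24), -6) = Mul(Mul(Add(3, Mul(2, 0)), -24), -6) = Mul(Mul(Add(3, 0), -24), -6) = Mul(Mul(3, -24), -6) = Mul(-72, -6) = 432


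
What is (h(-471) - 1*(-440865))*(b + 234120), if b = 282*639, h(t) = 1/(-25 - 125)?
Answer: 4566457557697/25 ≈ 1.8266e+11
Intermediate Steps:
h(t) = -1/150 (h(t) = 1/(-150) = -1/150)
b = 180198
(h(-471) - 1*(-440865))*(b + 234120) = (-1/150 - 1*(-440865))*(180198 + 234120) = (-1/150 + 440865)*414318 = (66129749/150)*414318 = 4566457557697/25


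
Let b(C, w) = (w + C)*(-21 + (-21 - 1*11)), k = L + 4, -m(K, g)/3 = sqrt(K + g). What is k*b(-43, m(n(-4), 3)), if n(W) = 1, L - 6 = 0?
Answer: 25970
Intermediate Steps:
L = 6 (L = 6 + 0 = 6)
m(K, g) = -3*sqrt(K + g)
k = 10 (k = 6 + 4 = 10)
b(C, w) = -53*C - 53*w (b(C, w) = (C + w)*(-21 + (-21 - 11)) = (C + w)*(-21 - 32) = (C + w)*(-53) = -53*C - 53*w)
k*b(-43, m(n(-4), 3)) = 10*(-53*(-43) - (-159)*sqrt(1 + 3)) = 10*(2279 - (-159)*sqrt(4)) = 10*(2279 - (-159)*2) = 10*(2279 - 53*(-6)) = 10*(2279 + 318) = 10*2597 = 25970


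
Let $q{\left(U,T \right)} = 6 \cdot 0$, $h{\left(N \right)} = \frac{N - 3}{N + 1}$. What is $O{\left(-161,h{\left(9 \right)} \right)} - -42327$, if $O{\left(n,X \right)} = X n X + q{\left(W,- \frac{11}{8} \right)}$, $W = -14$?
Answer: $\frac{1056726}{25} \approx 42269.0$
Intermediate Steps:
$h{\left(N \right)} = \frac{-3 + N}{1 + N}$
$q{\left(U,T \right)} = 0$
$O{\left(n,X \right)} = n X^{2}$ ($O{\left(n,X \right)} = X n X + 0 = n X^{2} + 0 = n X^{2}$)
$O{\left(-161,h{\left(9 \right)} \right)} - -42327 = - 161 \left(\frac{-3 + 9}{1 + 9}\right)^{2} - -42327 = - 161 \left(\frac{1}{10} \cdot 6\right)^{2} + 42327 = - 161 \left(\frac{3}{5}\right)^{2} + 42327 = \left(-161\right) \frac{9}{25} + 42327 = - \frac{1449}{25} + 42327 = \frac{1056726}{25}$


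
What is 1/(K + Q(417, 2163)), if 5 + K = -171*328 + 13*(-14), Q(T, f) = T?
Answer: -1/55858 ≈ -1.7903e-5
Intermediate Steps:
K = -56275 (K = -5 + (-171*328 + 13*(-14)) = -5 + (-56088 - 182) = -5 - 56270 = -56275)
1/(K + Q(417, 2163)) = 1/(-56275 + 417) = 1/(-55858) = -1/55858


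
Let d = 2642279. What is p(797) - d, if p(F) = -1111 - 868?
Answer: -2644258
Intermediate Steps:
p(F) = -1979
p(797) - d = -1979 - 1*2642279 = -1979 - 2642279 = -2644258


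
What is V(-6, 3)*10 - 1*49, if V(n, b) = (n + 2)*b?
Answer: -169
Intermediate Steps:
V(n, b) = b*(2 + n) (V(n, b) = (2 + n)*b = b*(2 + n))
V(-6, 3)*10 - 1*49 = (3*(2 - 6))*10 - 1*49 = (3*(-4))*10 - 49 = -12*10 - 49 = -120 - 49 = -169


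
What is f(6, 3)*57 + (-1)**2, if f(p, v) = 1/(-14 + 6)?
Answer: -49/8 ≈ -6.1250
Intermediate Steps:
f(p, v) = -1/8 (f(p, v) = 1/(-8) = -1/8)
f(6, 3)*57 + (-1)**2 = -1/8*57 + (-1)**2 = -57/8 + 1 = -49/8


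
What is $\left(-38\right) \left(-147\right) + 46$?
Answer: $5632$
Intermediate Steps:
$\left(-38\right) \left(-147\right) + 46 = 5586 + 46 = 5632$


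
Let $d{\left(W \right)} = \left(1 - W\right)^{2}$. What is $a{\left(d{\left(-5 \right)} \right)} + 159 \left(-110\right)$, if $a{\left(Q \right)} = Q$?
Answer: $-17454$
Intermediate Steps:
$a{\left(d{\left(-5 \right)} \right)} + 159 \left(-110\right) = \left(-1 - 5\right)^{2} + 159 \left(-110\right) = \left(-6\right)^{2} - 17490 = 36 - 17490 = -17454$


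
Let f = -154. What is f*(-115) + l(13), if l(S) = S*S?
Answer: 17879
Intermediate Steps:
l(S) = S²
f*(-115) + l(13) = -154*(-115) + 13² = 17710 + 169 = 17879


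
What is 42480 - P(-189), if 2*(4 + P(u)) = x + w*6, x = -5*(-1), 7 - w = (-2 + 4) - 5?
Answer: 84903/2 ≈ 42452.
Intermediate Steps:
w = 10 (w = 7 - ((-2 + 4) - 5) = 7 - (2 - 5) = 7 - 1*(-3) = 7 + 3 = 10)
x = 5
P(u) = 57/2 (P(u) = -4 + (5 + 10*6)/2 = -4 + (5 + 60)/2 = -4 + (1/2)*65 = -4 + 65/2 = 57/2)
42480 - P(-189) = 42480 - 1*57/2 = 42480 - 57/2 = 84903/2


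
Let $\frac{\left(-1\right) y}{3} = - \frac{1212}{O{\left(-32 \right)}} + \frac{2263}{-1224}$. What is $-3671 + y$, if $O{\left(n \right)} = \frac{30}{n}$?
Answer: $- \frac{15389461}{2040} \approx -7543.9$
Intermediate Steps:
$y = - \frac{7900621}{2040}$ ($y = - 3 \left(- \frac{1212}{30 \frac{1}{-32}} + \frac{2263}{-1224}\right) = - 3 \left(- \frac{1212}{30 \left(- \frac{1}{32}\right)} + 2263 \left(- \frac{1}{1224}\right)\right) = - 3 \left(- \frac{1212}{- \frac{15}{16}} - \frac{2263}{1224}\right) = - 3 \left(\left(-1212\right) \left(- \frac{16}{15}\right) - \frac{2263}{1224}\right) = - 3 \left(\frac{6464}{5} - \frac{2263}{1224}\right) = \left(-3\right) \frac{7900621}{6120} = - \frac{7900621}{2040} \approx -3872.9$)
$-3671 + y = -3671 - \frac{7900621}{2040} = - \frac{15389461}{2040}$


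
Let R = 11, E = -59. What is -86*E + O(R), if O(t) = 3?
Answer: 5077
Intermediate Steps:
-86*E + O(R) = -86*(-59) + 3 = 5074 + 3 = 5077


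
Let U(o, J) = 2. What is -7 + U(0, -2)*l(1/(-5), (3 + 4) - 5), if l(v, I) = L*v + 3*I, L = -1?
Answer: 27/5 ≈ 5.4000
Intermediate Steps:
l(v, I) = -v + 3*I
-7 + U(0, -2)*l(1/(-5), (3 + 4) - 5) = -7 + 2*(-1/(-5) + 3*((3 + 4) - 5)) = -7 + 2*(-1*(-⅕) + 3*(7 - 5)) = -7 + 2*(⅕ + 3*2) = -7 + 2*(⅕ + 6) = -7 + 2*(31/5) = -7 + 62/5 = 27/5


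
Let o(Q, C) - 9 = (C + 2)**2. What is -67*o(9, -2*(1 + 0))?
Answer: -603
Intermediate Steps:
o(Q, C) = 9 + (2 + C)**2 (o(Q, C) = 9 + (C + 2)**2 = 9 + (2 + C)**2)
-67*o(9, -2*(1 + 0)) = -67*(9 + (2 - 2*(1 + 0))**2) = -67*(9 + (2 - 2*1)**2) = -67*(9 + (2 - 2)**2) = -67*(9 + 0**2) = -67*(9 + 0) = -67*9 = -603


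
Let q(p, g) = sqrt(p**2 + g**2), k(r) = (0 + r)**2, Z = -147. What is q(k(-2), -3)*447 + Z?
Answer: 2088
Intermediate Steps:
k(r) = r**2
q(p, g) = sqrt(g**2 + p**2)
q(k(-2), -3)*447 + Z = sqrt((-3)**2 + ((-2)**2)**2)*447 - 147 = sqrt(9 + 4**2)*447 - 147 = sqrt(9 + 16)*447 - 147 = sqrt(25)*447 - 147 = 5*447 - 147 = 2235 - 147 = 2088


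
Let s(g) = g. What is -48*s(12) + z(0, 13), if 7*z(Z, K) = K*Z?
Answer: -576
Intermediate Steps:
z(Z, K) = K*Z/7 (z(Z, K) = (K*Z)/7 = K*Z/7)
-48*s(12) + z(0, 13) = -48*12 + (⅐)*13*0 = -576 + 0 = -576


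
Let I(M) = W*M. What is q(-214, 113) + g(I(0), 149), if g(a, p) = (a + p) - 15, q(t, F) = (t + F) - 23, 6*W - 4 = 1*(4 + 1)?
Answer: 10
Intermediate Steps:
W = 3/2 (W = 2/3 + (1*(4 + 1))/6 = 2/3 + (1*5)/6 = 2/3 + (1/6)*5 = 2/3 + 5/6 = 3/2 ≈ 1.5000)
q(t, F) = -23 + F + t (q(t, F) = (F + t) - 23 = -23 + F + t)
I(M) = 3*M/2
g(a, p) = -15 + a + p
q(-214, 113) + g(I(0), 149) = (-23 + 113 - 214) + (-15 + (3/2)*0 + 149) = -124 + (-15 + 0 + 149) = -124 + 134 = 10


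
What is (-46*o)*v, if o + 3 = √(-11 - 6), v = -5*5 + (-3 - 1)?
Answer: -4002 + 1334*I*√17 ≈ -4002.0 + 5500.2*I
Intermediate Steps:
v = -29 (v = -25 - 4 = -29)
o = -3 + I*√17 (o = -3 + √(-11 - 6) = -3 + √(-17) = -3 + I*√17 ≈ -3.0 + 4.1231*I)
(-46*o)*v = -46*(-3 + I*√17)*(-29) = (138 - 46*I*√17)*(-29) = -4002 + 1334*I*√17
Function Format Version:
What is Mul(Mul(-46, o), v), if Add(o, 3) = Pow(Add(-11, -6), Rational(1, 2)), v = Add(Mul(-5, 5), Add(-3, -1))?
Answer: Add(-4002, Mul(1334, I, Pow(17, Rational(1, 2)))) ≈ Add(-4002.0, Mul(5500.2, I))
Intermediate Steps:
v = -29 (v = Add(-25, -4) = -29)
o = Add(-3, Mul(I, Pow(17, Rational(1, 2)))) (o = Add(-3, Pow(Add(-11, -6), Rational(1, 2))) = Add(-3, Pow(-17, Rational(1, 2))) = Add(-3, Mul(I, Pow(17, Rational(1, 2)))) ≈ Add(-3.0000, Mul(4.1231, I)))
Mul(Mul(-46, o), v) = Mul(Mul(-46, Add(-3, Mul(I, Pow(17, Rational(1, 2))))), -29) = Mul(Add(138, Mul(-46, I, Pow(17, Rational(1, 2)))), -29) = Add(-4002, Mul(1334, I, Pow(17, Rational(1, 2))))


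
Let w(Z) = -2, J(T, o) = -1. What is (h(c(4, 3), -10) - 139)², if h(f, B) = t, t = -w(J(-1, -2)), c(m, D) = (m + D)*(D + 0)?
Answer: 18769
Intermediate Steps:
c(m, D) = D*(D + m) (c(m, D) = (D + m)*D = D*(D + m))
t = 2 (t = -1*(-2) = 2)
h(f, B) = 2
(h(c(4, 3), -10) - 139)² = (2 - 139)² = (-137)² = 18769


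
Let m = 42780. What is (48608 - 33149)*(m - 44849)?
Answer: -31984671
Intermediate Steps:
(48608 - 33149)*(m - 44849) = (48608 - 33149)*(42780 - 44849) = 15459*(-2069) = -31984671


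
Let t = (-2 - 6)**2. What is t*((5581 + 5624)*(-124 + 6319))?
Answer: 4442558400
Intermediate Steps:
t = 64 (t = (-8)**2 = 64)
t*((5581 + 5624)*(-124 + 6319)) = 64*((5581 + 5624)*(-124 + 6319)) = 64*(11205*6195) = 64*69414975 = 4442558400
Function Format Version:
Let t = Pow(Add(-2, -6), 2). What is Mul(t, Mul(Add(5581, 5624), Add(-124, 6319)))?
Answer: 4442558400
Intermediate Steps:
t = 64 (t = Pow(-8, 2) = 64)
Mul(t, Mul(Add(5581, 5624), Add(-124, 6319))) = Mul(64, Mul(Add(5581, 5624), Add(-124, 6319))) = Mul(64, Mul(11205, 6195)) = Mul(64, 69414975) = 4442558400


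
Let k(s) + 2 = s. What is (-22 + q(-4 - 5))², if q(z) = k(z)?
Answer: 1089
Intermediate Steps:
k(s) = -2 + s
q(z) = -2 + z
(-22 + q(-4 - 5))² = (-22 + (-2 + (-4 - 5)))² = (-22 + (-2 - 9))² = (-22 - 11)² = (-33)² = 1089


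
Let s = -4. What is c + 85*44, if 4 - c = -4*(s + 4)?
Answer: 3744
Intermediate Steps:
c = 4 (c = 4 - (-4)*(-4 + 4) = 4 - (-4)*0 = 4 - 1*0 = 4 + 0 = 4)
c + 85*44 = 4 + 85*44 = 4 + 3740 = 3744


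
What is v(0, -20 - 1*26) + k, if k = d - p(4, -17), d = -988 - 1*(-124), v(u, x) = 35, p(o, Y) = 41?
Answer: -870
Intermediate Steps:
d = -864 (d = -988 + 124 = -864)
k = -905 (k = -864 - 1*41 = -864 - 41 = -905)
v(0, -20 - 1*26) + k = 35 - 905 = -870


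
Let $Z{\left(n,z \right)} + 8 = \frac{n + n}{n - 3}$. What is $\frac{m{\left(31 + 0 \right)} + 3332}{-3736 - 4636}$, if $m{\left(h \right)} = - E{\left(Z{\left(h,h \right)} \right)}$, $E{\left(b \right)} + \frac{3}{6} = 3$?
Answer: $- \frac{6659}{16744} \approx -0.39769$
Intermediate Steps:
$Z{\left(n,z \right)} = -8 + \frac{2 n}{-3 + n}$ ($Z{\left(n,z \right)} = -8 + \frac{n + n}{n - 3} = -8 + \frac{2 n}{-3 + n}$)
$E{\left(b \right)} = \frac{5}{2}$ ($E{\left(b \right)} = - \frac{1}{2} + 3 = \frac{5}{2}$)
$m{\left(h \right)} = - \frac{5}{2}$ ($m{\left(h \right)} = \left(-1\right) \frac{5}{2} = - \frac{5}{2}$)
$\frac{m{\left(31 + 0 \right)} + 3332}{-3736 - 4636} = \frac{- \frac{5}{2} + 3332}{-3736 - 4636} = \frac{6659}{2 \left(-3736 - 4636\right)} = \frac{6659}{2 \left(-8372\right)} = \frac{6659}{2} \left(- \frac{1}{8372}\right) = - \frac{6659}{16744}$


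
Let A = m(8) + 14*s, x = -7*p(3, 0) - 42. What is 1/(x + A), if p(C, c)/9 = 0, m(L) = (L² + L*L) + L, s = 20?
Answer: 1/374 ≈ 0.0026738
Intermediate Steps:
m(L) = L + 2*L² (m(L) = (L² + L²) + L = 2*L² + L = L + 2*L²)
p(C, c) = 0 (p(C, c) = 9*0 = 0)
x = -42 (x = -7*0 - 42 = 0 - 42 = -42)
A = 416 (A = 8*(1 + 2*8) + 14*20 = 8*(1 + 16) + 280 = 8*17 + 280 = 136 + 280 = 416)
1/(x + A) = 1/(-42 + 416) = 1/374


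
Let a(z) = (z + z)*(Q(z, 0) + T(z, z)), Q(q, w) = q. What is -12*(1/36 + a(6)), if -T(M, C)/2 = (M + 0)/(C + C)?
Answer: -2161/3 ≈ -720.33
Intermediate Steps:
T(M, C) = -M/C (T(M, C) = -2*(M + 0)/(C + C) = -2*M/(2*C) = -2*M*1/(2*C) = -M/C)
a(z) = 2*z*(-1 + z) (a(z) = (z + z)*(z - z/z) = (2*z)*(z - 1) = (2*z)*(-1 + z) = 2*z*(-1 + z))
-12*(1/36 + a(6)) = -12*(1/36 + 2*6*(-1 + 6)) = -12*(1/36 + 2*6*5) = -12*(1/36 + 60) = -12*2161/36 = -2161/3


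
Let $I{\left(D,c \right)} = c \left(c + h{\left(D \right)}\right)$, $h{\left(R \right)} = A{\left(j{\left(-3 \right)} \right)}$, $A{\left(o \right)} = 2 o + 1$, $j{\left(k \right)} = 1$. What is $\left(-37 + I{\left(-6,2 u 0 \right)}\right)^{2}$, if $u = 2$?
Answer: $1369$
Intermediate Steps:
$A{\left(o \right)} = 1 + 2 o$
$h{\left(R \right)} = 3$ ($h{\left(R \right)} = 1 + 2 \cdot 1 = 1 + 2 = 3$)
$I{\left(D,c \right)} = c \left(3 + c\right)$ ($I{\left(D,c \right)} = c \left(c + 3\right) = c \left(3 + c\right)$)
$\left(-37 + I{\left(-6,2 u 0 \right)}\right)^{2} = \left(-37 + 2 \cdot 2 \cdot 0 \left(3 + 2 \cdot 2 \cdot 0\right)\right)^{2} = \left(-37 + 4 \cdot 0 \left(3 + 4 \cdot 0\right)\right)^{2} = \left(-37 + 0 \left(3 + 0\right)\right)^{2} = \left(-37 + 0 \cdot 3\right)^{2} = \left(-37 + 0\right)^{2} = \left(-37\right)^{2} = 1369$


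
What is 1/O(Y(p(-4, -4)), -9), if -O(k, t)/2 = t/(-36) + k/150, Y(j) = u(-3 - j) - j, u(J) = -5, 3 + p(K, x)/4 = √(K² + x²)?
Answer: -13350/5873 - 4800*√2/5873 ≈ -3.4290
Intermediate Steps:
p(K, x) = -12 + 4*√(K² + x²)
Y(j) = -5 - j
O(k, t) = -k/75 + t/18 (O(k, t) = -2*(t/(-36) + k/150) = -2*(t*(-1/36) + k*(1/150)) = -2*(-t/36 + k/150) = -k/75 + t/18)
1/O(Y(p(-4, -4)), -9) = 1/(-(-5 - (-12 + 4*√((-4)² + (-4)²)))/75 + (1/18)*(-9)) = 1/(-(-5 - (-12 + 4*√(16 + 16)))/75 - ½) = 1/(-(-5 - (-12 + 4*√32))/75 - ½) = 1/(-(-5 - (-12 + 4*(4*√2)))/75 - ½) = 1/(-(-5 - (-12 + 16*√2))/75 - ½) = 1/(-(-5 + (12 - 16*√2))/75 - ½) = 1/(-(7 - 16*√2)/75 - ½) = 1/((-7/75 + 16*√2/75) - ½) = 1/(-89/150 + 16*√2/75)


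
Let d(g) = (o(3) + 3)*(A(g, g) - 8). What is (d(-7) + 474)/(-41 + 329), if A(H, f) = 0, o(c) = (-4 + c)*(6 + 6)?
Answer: 91/48 ≈ 1.8958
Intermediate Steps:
o(c) = -48 + 12*c (o(c) = (-4 + c)*12 = -48 + 12*c)
d(g) = 72 (d(g) = ((-48 + 12*3) + 3)*(0 - 8) = ((-48 + 36) + 3)*(-8) = (-12 + 3)*(-8) = -9*(-8) = 72)
(d(-7) + 474)/(-41 + 329) = (72 + 474)/(-41 + 329) = 546/288 = 546*(1/288) = 91/48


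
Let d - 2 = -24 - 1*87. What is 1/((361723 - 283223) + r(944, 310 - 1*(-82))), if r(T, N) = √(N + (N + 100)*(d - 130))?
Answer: 19625/1540591799 - I*√29299/3081183598 ≈ 1.2739e-5 - 5.5553e-8*I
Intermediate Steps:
d = -109 (d = 2 + (-24 - 1*87) = 2 + (-24 - 87) = 2 - 111 = -109)
r(T, N) = √(-23900 - 238*N) (r(T, N) = √(N + (N + 100)*(-109 - 130)) = √(N + (100 + N)*(-239)) = √(N + (-23900 - 239*N)) = √(-23900 - 238*N))
1/((361723 - 283223) + r(944, 310 - 1*(-82))) = 1/((361723 - 283223) + √(-23900 - 238*(310 - 1*(-82)))) = 1/(78500 + √(-23900 - 238*(310 + 82))) = 1/(78500 + √(-23900 - 238*392)) = 1/(78500 + √(-23900 - 93296)) = 1/(78500 + √(-117196)) = 1/(78500 + 2*I*√29299)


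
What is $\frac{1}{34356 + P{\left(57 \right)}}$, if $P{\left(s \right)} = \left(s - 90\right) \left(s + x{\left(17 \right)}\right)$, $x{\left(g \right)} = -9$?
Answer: $\frac{1}{32772} \approx 3.0514 \cdot 10^{-5}$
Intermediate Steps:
$P{\left(s \right)} = \left(-90 + s\right) \left(-9 + s\right)$ ($P{\left(s \right)} = \left(s - 90\right) \left(s - 9\right) = \left(s - 90\right) \left(-9 + s\right) = \left(-90 + s\right) \left(-9 + s\right)$)
$\frac{1}{34356 + P{\left(57 \right)}} = \frac{1}{34356 + \left(810 + 57^{2} - 5643\right)} = \frac{1}{34356 + \left(810 + 3249 - 5643\right)} = \frac{1}{34356 - 1584} = \frac{1}{32772}$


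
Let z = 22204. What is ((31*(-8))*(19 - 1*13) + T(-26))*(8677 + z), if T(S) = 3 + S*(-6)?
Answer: -41040849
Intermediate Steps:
T(S) = 3 - 6*S
((31*(-8))*(19 - 1*13) + T(-26))*(8677 + z) = ((31*(-8))*(19 - 1*13) + (3 - 6*(-26)))*(8677 + 22204) = (-248*(19 - 13) + (3 + 156))*30881 = (-248*6 + 159)*30881 = (-1488 + 159)*30881 = -1329*30881 = -41040849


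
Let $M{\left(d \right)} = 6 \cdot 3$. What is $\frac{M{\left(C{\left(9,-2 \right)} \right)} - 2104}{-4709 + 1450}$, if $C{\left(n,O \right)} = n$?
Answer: $\frac{2086}{3259} \approx 0.64007$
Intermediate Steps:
$M{\left(d \right)} = 18$
$\frac{M{\left(C{\left(9,-2 \right)} \right)} - 2104}{-4709 + 1450} = \frac{18 - 2104}{-4709 + 1450} = - \frac{2086}{-3259} = \left(-2086\right) \left(- \frac{1}{3259}\right) = \frac{2086}{3259}$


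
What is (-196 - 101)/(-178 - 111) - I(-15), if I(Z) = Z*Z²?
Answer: 975672/289 ≈ 3376.0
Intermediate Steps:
I(Z) = Z³
(-196 - 101)/(-178 - 111) - I(-15) = (-196 - 101)/(-178 - 111) - 1*(-15)³ = -297/(-289) - 1*(-3375) = -297*(-1/289) + 3375 = 297/289 + 3375 = 975672/289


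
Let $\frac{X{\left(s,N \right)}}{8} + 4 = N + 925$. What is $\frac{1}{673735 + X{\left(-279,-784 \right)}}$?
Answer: $\frac{1}{674831} \approx 1.4819 \cdot 10^{-6}$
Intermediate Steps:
$X{\left(s,N \right)} = 7368 + 8 N$ ($X{\left(s,N \right)} = -32 + 8 \left(N + 925\right) = -32 + 8 \left(925 + N\right) = -32 + \left(7400 + 8 N\right) = 7368 + 8 N$)
$\frac{1}{673735 + X{\left(-279,-784 \right)}} = \frac{1}{673735 + \left(7368 + 8 \left(-784\right)\right)} = \frac{1}{673735 + \left(7368 - 6272\right)} = \frac{1}{673735 + 1096} = \frac{1}{674831}$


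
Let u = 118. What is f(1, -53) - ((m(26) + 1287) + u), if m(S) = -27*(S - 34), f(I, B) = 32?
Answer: -1589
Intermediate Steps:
m(S) = 918 - 27*S (m(S) = -27*(-34 + S) = 918 - 27*S)
f(1, -53) - ((m(26) + 1287) + u) = 32 - (((918 - 27*26) + 1287) + 118) = 32 - (((918 - 702) + 1287) + 118) = 32 - ((216 + 1287) + 118) = 32 - (1503 + 118) = 32 - 1*1621 = 32 - 1621 = -1589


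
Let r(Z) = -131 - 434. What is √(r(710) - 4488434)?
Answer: I*√4488999 ≈ 2118.7*I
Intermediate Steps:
r(Z) = -565
√(r(710) - 4488434) = √(-565 - 4488434) = √(-4488999) = I*√4488999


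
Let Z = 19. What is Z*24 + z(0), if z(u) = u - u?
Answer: 456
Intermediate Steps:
z(u) = 0
Z*24 + z(0) = 19*24 + 0 = 456 + 0 = 456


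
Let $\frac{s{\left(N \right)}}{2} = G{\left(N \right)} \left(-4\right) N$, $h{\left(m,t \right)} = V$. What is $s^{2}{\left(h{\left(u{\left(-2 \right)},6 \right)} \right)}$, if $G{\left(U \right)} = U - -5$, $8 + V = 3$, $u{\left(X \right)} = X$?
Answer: $0$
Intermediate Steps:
$V = -5$ ($V = -8 + 3 = -5$)
$G{\left(U \right)} = 5 + U$ ($G{\left(U \right)} = U + 5 = 5 + U$)
$h{\left(m,t \right)} = -5$
$s{\left(N \right)} = 2 N \left(-20 - 4 N\right)$ ($s{\left(N \right)} = 2 \left(5 + N\right) \left(-4\right) N = 2 \left(-20 - 4 N\right) N = 2 N \left(-20 - 4 N\right)$)
$s^{2}{\left(h{\left(u{\left(-2 \right)},6 \right)} \right)} = \left(\left(-8\right) \left(-5\right) \left(5 - 5\right)\right)^{2} = \left(\left(-8\right) \left(-5\right) 0\right)^{2} = 0^{2} = 0$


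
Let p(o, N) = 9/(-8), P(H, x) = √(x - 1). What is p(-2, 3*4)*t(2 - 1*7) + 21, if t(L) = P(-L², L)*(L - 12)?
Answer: 21 + 153*I*√6/8 ≈ 21.0 + 46.846*I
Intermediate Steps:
P(H, x) = √(-1 + x)
p(o, N) = -9/8 (p(o, N) = 9*(-⅛) = -9/8)
t(L) = √(-1 + L)*(-12 + L) (t(L) = √(-1 + L)*(L - 12) = √(-1 + L)*(-12 + L))
p(-2, 3*4)*t(2 - 1*7) + 21 = -9*√(-1 + (2 - 1*7))*(-12 + (2 - 1*7))/8 + 21 = -9*√(-1 + (2 - 7))*(-12 + (2 - 7))/8 + 21 = -9*√(-1 - 5)*(-12 - 5)/8 + 21 = -9*√(-6)*(-17)/8 + 21 = -9*I*√6*(-17)/8 + 21 = -(-153)*I*√6/8 + 21 = 153*I*√6/8 + 21 = 21 + 153*I*√6/8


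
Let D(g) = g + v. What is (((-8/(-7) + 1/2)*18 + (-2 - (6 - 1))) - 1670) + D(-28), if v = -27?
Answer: -11917/7 ≈ -1702.4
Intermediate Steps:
D(g) = -27 + g (D(g) = g - 27 = -27 + g)
(((-8/(-7) + 1/2)*18 + (-2 - (6 - 1))) - 1670) + D(-28) = (((-8/(-7) + 1/2)*18 + (-2 - (6 - 1))) - 1670) + (-27 - 28) = (((-8*(-⅐) + 1*(½))*18 + (-2 - 1*5)) - 1670) - 55 = (((8/7 + ½)*18 + (-2 - 5)) - 1670) - 55 = (((23/14)*18 - 7) - 1670) - 55 = ((207/7 - 7) - 1670) - 55 = (158/7 - 1670) - 55 = -11532/7 - 55 = -11917/7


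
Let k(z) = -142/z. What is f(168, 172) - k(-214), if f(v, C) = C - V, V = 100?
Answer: 7633/107 ≈ 71.336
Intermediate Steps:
f(v, C) = -100 + C (f(v, C) = C - 1*100 = C - 100 = -100 + C)
f(168, 172) - k(-214) = (-100 + 172) - (-142)/(-214) = 72 - (-142)*(-1)/214 = 72 - 1*71/107 = 72 - 71/107 = 7633/107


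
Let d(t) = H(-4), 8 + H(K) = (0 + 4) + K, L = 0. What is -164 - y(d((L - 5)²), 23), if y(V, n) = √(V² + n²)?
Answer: -164 - √593 ≈ -188.35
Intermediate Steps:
H(K) = -4 + K (H(K) = -8 + ((0 + 4) + K) = -8 + (4 + K) = -4 + K)
d(t) = -8 (d(t) = -4 - 4 = -8)
-164 - y(d((L - 5)²), 23) = -164 - √((-8)² + 23²) = -164 - √(64 + 529) = -164 - √593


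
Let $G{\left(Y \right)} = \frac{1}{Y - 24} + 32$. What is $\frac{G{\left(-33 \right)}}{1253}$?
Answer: $\frac{1823}{71421} \approx 0.025525$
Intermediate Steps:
$G{\left(Y \right)} = 32 + \frac{1}{-24 + Y}$ ($G{\left(Y \right)} = \frac{1}{-24 + Y} + 32 = 32 + \frac{1}{-24 + Y}$)
$\frac{G{\left(-33 \right)}}{1253} = \frac{\frac{1}{-24 - 33} \left(-767 + 32 \left(-33\right)\right)}{1253} = \frac{-767 - 1056}{-57} \cdot \frac{1}{1253} = \left(- \frac{1}{57}\right) \left(-1823\right) \frac{1}{1253} = \frac{1823}{57} \cdot \frac{1}{1253} = \frac{1823}{71421}$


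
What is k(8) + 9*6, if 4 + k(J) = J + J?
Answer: 66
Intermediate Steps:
k(J) = -4 + 2*J (k(J) = -4 + (J + J) = -4 + 2*J)
k(8) + 9*6 = (-4 + 2*8) + 9*6 = (-4 + 16) + 54 = 12 + 54 = 66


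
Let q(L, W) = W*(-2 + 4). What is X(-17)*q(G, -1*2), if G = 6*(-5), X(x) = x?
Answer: 68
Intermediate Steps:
G = -30
q(L, W) = 2*W (q(L, W) = W*2 = 2*W)
X(-17)*q(G, -1*2) = -34*(-1*2) = -34*(-2) = -17*(-4) = 68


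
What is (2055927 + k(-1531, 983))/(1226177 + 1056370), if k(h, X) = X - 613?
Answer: 2056297/2282547 ≈ 0.90088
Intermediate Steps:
k(h, X) = -613 + X
(2055927 + k(-1531, 983))/(1226177 + 1056370) = (2055927 + (-613 + 983))/(1226177 + 1056370) = (2055927 + 370)/2282547 = 2056297*(1/2282547) = 2056297/2282547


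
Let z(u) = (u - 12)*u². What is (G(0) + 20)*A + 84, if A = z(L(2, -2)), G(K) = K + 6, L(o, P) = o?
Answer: -956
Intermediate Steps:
G(K) = 6 + K
z(u) = u²*(-12 + u) (z(u) = (-12 + u)*u² = u²*(-12 + u))
A = -40 (A = 2²*(-12 + 2) = 4*(-10) = -40)
(G(0) + 20)*A + 84 = ((6 + 0) + 20)*(-40) + 84 = (6 + 20)*(-40) + 84 = 26*(-40) + 84 = -1040 + 84 = -956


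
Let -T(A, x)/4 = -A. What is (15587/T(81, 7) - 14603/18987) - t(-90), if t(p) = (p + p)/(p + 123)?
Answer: 1190838749/22556556 ≈ 52.793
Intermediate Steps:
T(A, x) = 4*A (T(A, x) = -(-4)*A = 4*A)
t(p) = 2*p/(123 + p) (t(p) = (2*p)/(123 + p) = 2*p/(123 + p))
(15587/T(81, 7) - 14603/18987) - t(-90) = (15587/((4*81)) - 14603/18987) - 2*(-90)/(123 - 90) = (15587/324 - 14603*1/18987) - 2*(-90)/33 = (15587*(1/324) - 14603/18987) - 2*(-90)/33 = (15587/324 - 14603/18987) - 1*(-60/11) = 97072999/2050596 + 60/11 = 1190838749/22556556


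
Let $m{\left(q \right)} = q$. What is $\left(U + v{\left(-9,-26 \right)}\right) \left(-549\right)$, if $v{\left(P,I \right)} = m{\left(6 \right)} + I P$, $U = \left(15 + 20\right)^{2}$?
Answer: $-804285$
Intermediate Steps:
$U = 1225$ ($U = 35^{2} = 1225$)
$v{\left(P,I \right)} = 6 + I P$
$\left(U + v{\left(-9,-26 \right)}\right) \left(-549\right) = \left(1225 + \left(6 - -234\right)\right) \left(-549\right) = \left(1225 + \left(6 + 234\right)\right) \left(-549\right) = \left(1225 + 240\right) \left(-549\right) = 1465 \left(-549\right) = -804285$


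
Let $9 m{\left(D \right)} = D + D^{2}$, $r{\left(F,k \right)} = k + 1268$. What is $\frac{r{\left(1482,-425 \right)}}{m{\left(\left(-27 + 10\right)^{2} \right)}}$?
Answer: $\frac{7587}{83810} \approx 0.090526$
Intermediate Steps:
$r{\left(F,k \right)} = 1268 + k$
$m{\left(D \right)} = \frac{D}{9} + \frac{D^{2}}{9}$ ($m{\left(D \right)} = \frac{D + D^{2}}{9} = \frac{D}{9} + \frac{D^{2}}{9}$)
$\frac{r{\left(1482,-425 \right)}}{m{\left(\left(-27 + 10\right)^{2} \right)}} = \frac{1268 - 425}{\frac{1}{9} \left(-27 + 10\right)^{2} \left(1 + \left(-27 + 10\right)^{2}\right)} = \frac{843}{\frac{1}{9} \left(-17\right)^{2} \left(1 + \left(-17\right)^{2}\right)} = \frac{843}{\frac{1}{9} \cdot 289 \left(1 + 289\right)} = \frac{843}{\frac{1}{9} \cdot 289 \cdot 290} = \frac{843}{\frac{83810}{9}} = 843 \cdot \frac{9}{83810} = \frac{7587}{83810}$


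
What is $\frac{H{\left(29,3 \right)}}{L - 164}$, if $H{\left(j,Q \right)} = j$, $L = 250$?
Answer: $\frac{29}{86} \approx 0.33721$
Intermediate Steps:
$\frac{H{\left(29,3 \right)}}{L - 164} = \frac{29}{250 - 164} = \frac{29}{86}$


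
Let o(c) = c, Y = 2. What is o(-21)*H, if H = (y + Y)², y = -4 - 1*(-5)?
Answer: -189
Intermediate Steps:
y = 1 (y = -4 + 5 = 1)
H = 9 (H = (1 + 2)² = 3² = 9)
o(-21)*H = -21*9 = -189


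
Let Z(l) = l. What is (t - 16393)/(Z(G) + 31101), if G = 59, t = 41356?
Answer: 24963/31160 ≈ 0.80112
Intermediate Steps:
(t - 16393)/(Z(G) + 31101) = (41356 - 16393)/(59 + 31101) = 24963/31160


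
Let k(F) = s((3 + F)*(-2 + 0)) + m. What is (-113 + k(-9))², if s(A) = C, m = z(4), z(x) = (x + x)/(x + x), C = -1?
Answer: 12769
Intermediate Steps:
z(x) = 1 (z(x) = (2*x)/((2*x)) = (2*x)*(1/(2*x)) = 1)
m = 1
s(A) = -1
k(F) = 0 (k(F) = -1 + 1 = 0)
(-113 + k(-9))² = (-113 + 0)² = (-113)² = 12769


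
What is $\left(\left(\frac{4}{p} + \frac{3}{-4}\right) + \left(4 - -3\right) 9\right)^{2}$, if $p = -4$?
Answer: $\frac{60025}{16} \approx 3751.6$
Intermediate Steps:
$\left(\left(\frac{4}{p} + \frac{3}{-4}\right) + \left(4 - -3\right) 9\right)^{2} = \left(\left(\frac{4}{-4} + \frac{3}{-4}\right) + \left(4 - -3\right) 9\right)^{2} = \left(\left(4 \left(- \frac{1}{4}\right) + 3 \left(- \frac{1}{4}\right)\right) + \left(4 + 3\right) 9\right)^{2} = \left(\left(-1 - \frac{3}{4}\right) + 7 \cdot 9\right)^{2} = \left(- \frac{7}{4} + 63\right)^{2} = \left(\frac{245}{4}\right)^{2} = \frac{60025}{16}$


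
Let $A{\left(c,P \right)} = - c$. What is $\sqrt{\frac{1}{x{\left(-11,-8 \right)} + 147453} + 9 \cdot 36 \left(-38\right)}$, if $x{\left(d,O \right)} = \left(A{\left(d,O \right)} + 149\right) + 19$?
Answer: $\frac{i \sqrt{16771412103541}}{36908} \approx 110.96 i$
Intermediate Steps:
$x{\left(d,O \right)} = 168 - d$ ($x{\left(d,O \right)} = \left(- d + 149\right) + 19 = \left(149 - d\right) + 19 = 168 - d$)
$\sqrt{\frac{1}{x{\left(-11,-8 \right)} + 147453} + 9 \cdot 36 \left(-38\right)} = \sqrt{\frac{1}{\left(168 - -11\right) + 147453} + 9 \cdot 36 \left(-38\right)} = \sqrt{\frac{1}{\left(168 + 11\right) + 147453} + 324 \left(-38\right)} = \sqrt{\frac{1}{179 + 147453} - 12312} = \sqrt{\frac{1}{147632} - 12312} = \sqrt{- \frac{1817645183}{147632}} = \frac{i \sqrt{16771412103541}}{36908}$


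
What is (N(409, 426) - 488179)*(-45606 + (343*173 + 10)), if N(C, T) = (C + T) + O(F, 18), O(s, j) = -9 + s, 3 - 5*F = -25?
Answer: -33488076591/5 ≈ -6.6976e+9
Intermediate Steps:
F = 28/5 (F = ⅗ - ⅕*(-25) = ⅗ + 5 = 28/5 ≈ 5.6000)
N(C, T) = -17/5 + C + T (N(C, T) = (C + T) + (-9 + 28/5) = (C + T) - 17/5 = -17/5 + C + T)
(N(409, 426) - 488179)*(-45606 + (343*173 + 10)) = ((-17/5 + 409 + 426) - 488179)*(-45606 + (343*173 + 10)) = (4158/5 - 488179)*(-45606 + (59339 + 10)) = -2436737*(-45606 + 59349)/5 = -2436737/5*13743 = -33488076591/5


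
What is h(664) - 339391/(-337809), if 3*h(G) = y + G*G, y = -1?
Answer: 49646439076/337809 ≈ 1.4697e+5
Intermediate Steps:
h(G) = -⅓ + G²/3 (h(G) = (-1 + G*G)/3 = (-1 + G²)/3 = -⅓ + G²/3)
h(664) - 339391/(-337809) = (-⅓ + (⅓)*664²) - 339391/(-337809) = (-⅓ + (⅓)*440896) - 339391*(-1)/337809 = (-⅓ + 440896/3) - 1*(-339391/337809) = 146965 + 339391/337809 = 49646439076/337809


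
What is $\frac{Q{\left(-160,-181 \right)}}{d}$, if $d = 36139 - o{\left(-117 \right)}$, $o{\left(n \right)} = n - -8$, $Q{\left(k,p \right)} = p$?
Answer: $- \frac{181}{36248} \approx -0.0049934$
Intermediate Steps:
$o{\left(n \right)} = 8 + n$ ($o{\left(n \right)} = n + 8 = 8 + n$)
$d = 36248$ ($d = 36139 - \left(8 - 117\right) = 36139 - -109 = 36139 + 109 = 36248$)
$\frac{Q{\left(-160,-181 \right)}}{d} = - \frac{181}{36248}$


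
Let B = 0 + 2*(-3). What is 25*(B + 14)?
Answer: 200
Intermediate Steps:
B = -6 (B = 0 - 6 = -6)
25*(B + 14) = 25*(-6 + 14) = 25*8 = 200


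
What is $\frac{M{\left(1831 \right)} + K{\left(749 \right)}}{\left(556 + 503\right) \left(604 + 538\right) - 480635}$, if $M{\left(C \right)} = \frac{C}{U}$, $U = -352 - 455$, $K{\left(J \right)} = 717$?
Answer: $\frac{576788}{588095601} \approx 0.00098077$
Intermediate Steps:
$U = -807$
$M{\left(C \right)} = - \frac{C}{807}$ ($M{\left(C \right)} = \frac{C}{-807} = C \left(- \frac{1}{807}\right) = - \frac{C}{807}$)
$\frac{M{\left(1831 \right)} + K{\left(749 \right)}}{\left(556 + 503\right) \left(604 + 538\right) - 480635} = \frac{\left(- \frac{1}{807}\right) 1831 + 717}{\left(556 + 503\right) \left(604 + 538\right) - 480635} = \frac{- \frac{1831}{807} + 717}{1059 \cdot 1142 - 480635} = \frac{576788}{807 \left(1209378 - 480635\right)} = \frac{576788}{807 \cdot 728743} = \frac{576788}{807} \cdot \frac{1}{728743} = \frac{576788}{588095601}$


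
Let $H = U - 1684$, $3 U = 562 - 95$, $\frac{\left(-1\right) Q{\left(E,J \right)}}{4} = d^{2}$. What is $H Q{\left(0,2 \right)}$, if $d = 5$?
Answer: $\frac{458500}{3} \approx 1.5283 \cdot 10^{5}$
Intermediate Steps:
$Q{\left(E,J \right)} = -100$ ($Q{\left(E,J \right)} = - 4 \cdot 5^{2} = \left(-4\right) 25 = -100$)
$U = \frac{467}{3}$ ($U = \frac{562 - 95}{3} = \frac{1}{3} \cdot 467 = \frac{467}{3} \approx 155.67$)
$H = - \frac{4585}{3}$ ($H = \frac{467}{3} - 1684 = - \frac{4585}{3} \approx -1528.3$)
$H Q{\left(0,2 \right)} = \left(- \frac{4585}{3}\right) \left(-100\right) = \frac{458500}{3}$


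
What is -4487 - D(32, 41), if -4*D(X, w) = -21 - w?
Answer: -9005/2 ≈ -4502.5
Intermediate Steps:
D(X, w) = 21/4 + w/4 (D(X, w) = -(-21 - w)/4 = 21/4 + w/4)
-4487 - D(32, 41) = -4487 - (21/4 + (¼)*41) = -4487 - (21/4 + 41/4) = -4487 - 1*31/2 = -4487 - 31/2 = -9005/2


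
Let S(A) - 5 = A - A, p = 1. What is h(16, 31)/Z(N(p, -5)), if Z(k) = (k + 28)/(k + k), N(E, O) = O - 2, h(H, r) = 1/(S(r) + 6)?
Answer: -2/33 ≈ -0.060606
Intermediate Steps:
S(A) = 5 (S(A) = 5 + (A - A) = 5 + 0 = 5)
h(H, r) = 1/11 (h(H, r) = 1/(5 + 6) = 1/11)
N(E, O) = -2 + O
Z(k) = (28 + k)/(2*k) (Z(k) = (28 + k)/((2*k)) = (28 + k)*(1/(2*k)) = (28 + k)/(2*k))
h(16, 31)/Z(N(p, -5)) = 1/(11*(((28 + (-2 - 5))/(2*(-2 - 5))))) = 1/(11*(((½)*(28 - 7)/(-7)))) = 1/(11*(((½)*(-⅐)*21))) = 1/(11*(-3/2)) = (1/11)*(-⅔) = -2/33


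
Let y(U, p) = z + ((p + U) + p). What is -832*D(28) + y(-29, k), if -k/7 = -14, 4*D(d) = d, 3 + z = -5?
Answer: -5665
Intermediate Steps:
z = -8 (z = -3 - 5 = -8)
D(d) = d/4
k = 98 (k = -7*(-14) = 98)
y(U, p) = -8 + U + 2*p (y(U, p) = -8 + ((p + U) + p) = -8 + ((U + p) + p) = -8 + (U + 2*p) = -8 + U + 2*p)
-832*D(28) + y(-29, k) = -208*28 + (-8 - 29 + 2*98) = -832*7 + (-8 - 29 + 196) = -5824 + 159 = -5665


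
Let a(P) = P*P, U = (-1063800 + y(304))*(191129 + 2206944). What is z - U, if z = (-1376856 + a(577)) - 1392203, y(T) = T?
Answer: 2550338607078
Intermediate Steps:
U = -2550341043208 (U = (-1063800 + 304)*(191129 + 2206944) = -1063496*2398073 = -2550341043208)
a(P) = P²
z = -2436130 (z = (-1376856 + 577²) - 1392203 = (-1376856 + 332929) - 1392203 = -1043927 - 1392203 = -2436130)
z - U = -2436130 - 1*(-2550341043208) = -2436130 + 2550341043208 = 2550338607078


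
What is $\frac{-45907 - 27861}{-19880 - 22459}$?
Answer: $\frac{73768}{42339} \approx 1.7423$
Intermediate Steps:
$\frac{-45907 - 27861}{-19880 - 22459} = - \frac{73768}{-42339} = \left(-73768\right) \left(- \frac{1}{42339}\right) = \frac{73768}{42339}$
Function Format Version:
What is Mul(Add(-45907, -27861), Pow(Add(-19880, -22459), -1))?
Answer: Rational(73768, 42339) ≈ 1.7423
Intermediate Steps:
Mul(Add(-45907, -27861), Pow(Add(-19880, -22459), -1)) = Mul(-73768, Pow(-42339, -1)) = Mul(-73768, Rational(-1, 42339)) = Rational(73768, 42339)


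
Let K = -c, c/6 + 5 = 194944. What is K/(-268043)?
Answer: 1169634/268043 ≈ 4.3636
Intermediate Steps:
c = 1169634 (c = -30 + 6*194944 = -30 + 1169664 = 1169634)
K = -1169634 (K = -1*1169634 = -1169634)
K/(-268043) = -1169634/(-268043) = -1169634*(-1/268043) = 1169634/268043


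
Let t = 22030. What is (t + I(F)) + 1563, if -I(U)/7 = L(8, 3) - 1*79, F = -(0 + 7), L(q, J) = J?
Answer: 24125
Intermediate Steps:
F = -7 (F = -1*7 = -7)
I(U) = 532 (I(U) = -7*(3 - 1*79) = -7*(3 - 79) = -7*(-76) = 532)
(t + I(F)) + 1563 = (22030 + 532) + 1563 = 22562 + 1563 = 24125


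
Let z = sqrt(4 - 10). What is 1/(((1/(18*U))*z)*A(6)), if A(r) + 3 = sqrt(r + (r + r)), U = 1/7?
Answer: -2*I*sqrt(3)/7 - I*sqrt(6)/7 ≈ -0.8448*I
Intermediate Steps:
U = 1/7 ≈ 0.14286
z = I*sqrt(6) (z = sqrt(-6) = I*sqrt(6) ≈ 2.4495*I)
A(r) = -3 + sqrt(3)*sqrt(r) (A(r) = -3 + sqrt(r + (r + r)) = -3 + sqrt(r + 2*r) = -3 + sqrt(3*r) = -3 + sqrt(3)*sqrt(r))
1/(((1/(18*U))*z)*A(6)) = 1/(((1/(18*(1/7)))*(I*sqrt(6)))*(-3 + sqrt(3)*sqrt(6))) = 1/((((1/18)*7)*(I*sqrt(6)))*(-3 + 3*sqrt(2))) = 1/((7*(I*sqrt(6))/18)*(-3 + 3*sqrt(2))) = 1/((7*I*sqrt(6)/18)*(-3 + 3*sqrt(2))) = 1/(7*I*sqrt(6)*(-3 + 3*sqrt(2))/18) = -3*I*sqrt(6)/(7*(-3 + 3*sqrt(2)))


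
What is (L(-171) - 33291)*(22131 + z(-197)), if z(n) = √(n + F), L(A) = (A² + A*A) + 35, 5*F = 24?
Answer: 558276606 + 782006*I*√5/5 ≈ 5.5828e+8 + 3.4972e+5*I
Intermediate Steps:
F = 24/5 (F = (⅕)*24 = 24/5 ≈ 4.8000)
L(A) = 35 + 2*A² (L(A) = (A² + A²) + 35 = 2*A² + 35 = 35 + 2*A²)
z(n) = √(24/5 + n) (z(n) = √(n + 24/5) = √(24/5 + n))
(L(-171) - 33291)*(22131 + z(-197)) = ((35 + 2*(-171)²) - 33291)*(22131 + √(120 + 25*(-197))/5) = ((35 + 2*29241) - 33291)*(22131 + √(120 - 4925)/5) = ((35 + 58482) - 33291)*(22131 + √(-4805)/5) = (58517 - 33291)*(22131 + (31*I*√5)/5) = 25226*(22131 + 31*I*√5/5) = 558276606 + 782006*I*√5/5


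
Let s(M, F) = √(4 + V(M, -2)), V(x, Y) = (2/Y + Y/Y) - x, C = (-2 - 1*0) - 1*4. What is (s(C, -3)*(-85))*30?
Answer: -2550*√10 ≈ -8063.8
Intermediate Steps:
C = -6 (C = (-2 + 0) - 4 = -2 - 4 = -6)
V(x, Y) = 1 - x + 2/Y (V(x, Y) = (2/Y + 1) - x = (1 + 2/Y) - x = 1 - x + 2/Y)
s(M, F) = √(4 - M) (s(M, F) = √(4 + (1 - M + 2/(-2))) = √(4 + (1 - M + 2*(-½))) = √(4 + (1 - M - 1)) = √(4 - M))
(s(C, -3)*(-85))*30 = (√(4 - 1*(-6))*(-85))*30 = (√(4 + 6)*(-85))*30 = (√10*(-85))*30 = -85*√10*30 = -2550*√10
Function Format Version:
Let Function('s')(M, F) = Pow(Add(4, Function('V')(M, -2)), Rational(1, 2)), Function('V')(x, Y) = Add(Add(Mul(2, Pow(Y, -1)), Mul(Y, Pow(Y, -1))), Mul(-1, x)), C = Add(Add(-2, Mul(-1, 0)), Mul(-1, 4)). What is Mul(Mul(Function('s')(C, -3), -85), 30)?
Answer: Mul(-2550, Pow(10, Rational(1, 2))) ≈ -8063.8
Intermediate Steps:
C = -6 (C = Add(Add(-2, 0), -4) = Add(-2, -4) = -6)
Function('V')(x, Y) = Add(1, Mul(-1, x), Mul(2, Pow(Y, -1))) (Function('V')(x, Y) = Add(Add(Mul(2, Pow(Y, -1)), 1), Mul(-1, x)) = Add(Add(1, Mul(2, Pow(Y, -1))), Mul(-1, x)) = Add(1, Mul(-1, x), Mul(2, Pow(Y, -1))))
Function('s')(M, F) = Pow(Add(4, Mul(-1, M)), Rational(1, 2)) (Function('s')(M, F) = Pow(Add(4, Add(1, Mul(-1, M), Mul(2, Pow(-2, -1)))), Rational(1, 2)) = Pow(Add(4, Add(1, Mul(-1, M), Mul(2, Rational(-1, 2)))), Rational(1, 2)) = Pow(Add(4, Add(1, Mul(-1, M), -1)), Rational(1, 2)) = Pow(Add(4, Mul(-1, M)), Rational(1, 2)))
Mul(Mul(Function('s')(C, -3), -85), 30) = Mul(Mul(Pow(Add(4, Mul(-1, -6)), Rational(1, 2)), -85), 30) = Mul(Mul(Pow(Add(4, 6), Rational(1, 2)), -85), 30) = Mul(Mul(Pow(10, Rational(1, 2)), -85), 30) = Mul(Mul(-85, Pow(10, Rational(1, 2))), 30) = Mul(-2550, Pow(10, Rational(1, 2)))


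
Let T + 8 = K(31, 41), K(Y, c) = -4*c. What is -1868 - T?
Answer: -1696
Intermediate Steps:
T = -172 (T = -8 - 4*41 = -8 - 164 = -172)
-1868 - T = -1868 - 1*(-172) = -1868 + 172 = -1696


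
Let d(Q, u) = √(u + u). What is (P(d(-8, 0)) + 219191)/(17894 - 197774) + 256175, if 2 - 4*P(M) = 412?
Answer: 30720359941/119920 ≈ 2.5617e+5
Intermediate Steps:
d(Q, u) = √2*√u (d(Q, u) = √(2*u) = √2*√u)
P(M) = -205/2 (P(M) = ½ - ¼*412 = ½ - 103 = -205/2)
(P(d(-8, 0)) + 219191)/(17894 - 197774) + 256175 = (-205/2 + 219191)/(17894 - 197774) + 256175 = (438177/2)/(-179880) + 256175 = (438177/2)*(-1/179880) + 256175 = -146059/119920 + 256175 = 30720359941/119920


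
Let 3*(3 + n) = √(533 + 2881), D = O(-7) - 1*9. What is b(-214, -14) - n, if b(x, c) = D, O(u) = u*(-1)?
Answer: 1 - √3414/3 ≈ -18.476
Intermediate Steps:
O(u) = -u
D = -2 (D = -1*(-7) - 1*9 = 7 - 9 = -2)
b(x, c) = -2
n = -3 + √3414/3 (n = -3 + √(533 + 2881)/3 = -3 + √3414/3 ≈ 16.476)
b(-214, -14) - n = -2 - (-3 + √3414/3) = -2 + (3 - √3414/3) = 1 - √3414/3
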